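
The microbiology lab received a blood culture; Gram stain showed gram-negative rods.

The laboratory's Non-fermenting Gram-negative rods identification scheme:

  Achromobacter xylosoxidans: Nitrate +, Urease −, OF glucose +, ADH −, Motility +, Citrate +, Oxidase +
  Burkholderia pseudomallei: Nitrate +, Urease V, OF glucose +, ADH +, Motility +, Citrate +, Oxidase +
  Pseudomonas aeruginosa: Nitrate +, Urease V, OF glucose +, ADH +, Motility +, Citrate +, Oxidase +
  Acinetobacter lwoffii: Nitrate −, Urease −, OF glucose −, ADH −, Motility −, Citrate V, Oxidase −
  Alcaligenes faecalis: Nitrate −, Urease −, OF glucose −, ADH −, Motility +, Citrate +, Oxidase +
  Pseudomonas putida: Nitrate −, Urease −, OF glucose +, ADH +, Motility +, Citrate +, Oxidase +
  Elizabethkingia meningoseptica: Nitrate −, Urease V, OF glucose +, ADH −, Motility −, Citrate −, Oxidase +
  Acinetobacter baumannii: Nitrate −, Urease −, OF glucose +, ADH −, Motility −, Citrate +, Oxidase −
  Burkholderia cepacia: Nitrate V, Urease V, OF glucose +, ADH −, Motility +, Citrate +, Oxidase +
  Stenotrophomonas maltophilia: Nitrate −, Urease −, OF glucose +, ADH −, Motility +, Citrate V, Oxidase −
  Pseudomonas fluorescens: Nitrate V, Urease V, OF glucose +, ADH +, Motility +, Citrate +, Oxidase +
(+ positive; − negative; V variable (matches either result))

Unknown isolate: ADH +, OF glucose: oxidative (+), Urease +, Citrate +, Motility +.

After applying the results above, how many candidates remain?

3

Citrate +: excludes Elizabethkingia meningoseptica — 10 left.
ADH +: excludes 6 organisms — 4 left.
Motility +: all 4 remaining candidates are consistent.
OF glucose +: all 4 remaining candidates are consistent.
Urease +: excludes Pseudomonas putida — 3 left.
Still consistent: Burkholderia pseudomallei, Pseudomonas aeruginosa, Pseudomonas fluorescens.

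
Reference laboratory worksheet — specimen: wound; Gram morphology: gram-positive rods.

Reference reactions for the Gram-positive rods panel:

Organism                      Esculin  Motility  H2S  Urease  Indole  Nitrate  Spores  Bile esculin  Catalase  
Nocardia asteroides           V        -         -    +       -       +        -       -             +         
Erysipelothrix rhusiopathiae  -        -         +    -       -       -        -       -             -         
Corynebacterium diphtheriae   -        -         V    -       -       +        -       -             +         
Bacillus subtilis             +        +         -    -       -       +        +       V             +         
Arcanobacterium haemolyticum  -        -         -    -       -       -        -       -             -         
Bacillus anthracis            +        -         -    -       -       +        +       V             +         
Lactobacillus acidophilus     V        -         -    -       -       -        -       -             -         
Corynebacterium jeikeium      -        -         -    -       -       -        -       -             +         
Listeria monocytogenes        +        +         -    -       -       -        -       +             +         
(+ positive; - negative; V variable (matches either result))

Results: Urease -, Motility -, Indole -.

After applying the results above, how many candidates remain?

6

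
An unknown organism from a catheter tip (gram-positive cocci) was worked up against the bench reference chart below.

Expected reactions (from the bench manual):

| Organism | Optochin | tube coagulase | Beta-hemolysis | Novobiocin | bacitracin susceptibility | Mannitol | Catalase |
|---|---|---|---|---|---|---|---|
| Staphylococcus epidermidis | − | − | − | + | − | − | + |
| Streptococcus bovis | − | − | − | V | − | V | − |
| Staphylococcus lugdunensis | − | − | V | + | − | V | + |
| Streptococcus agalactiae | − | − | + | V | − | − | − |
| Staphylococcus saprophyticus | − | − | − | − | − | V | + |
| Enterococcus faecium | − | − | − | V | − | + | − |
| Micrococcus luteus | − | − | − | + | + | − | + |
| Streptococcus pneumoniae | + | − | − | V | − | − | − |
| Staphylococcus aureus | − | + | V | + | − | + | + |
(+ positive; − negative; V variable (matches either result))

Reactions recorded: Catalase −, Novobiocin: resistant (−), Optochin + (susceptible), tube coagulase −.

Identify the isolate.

tube coagulase −: excludes Staphylococcus aureus — 8 left.
Catalase −: excludes Staphylococcus epidermidis, Staphylococcus lugdunensis, Staphylococcus saprophyticus, Micrococcus luteus — 4 left.
Optochin +: excludes Streptococcus bovis, Streptococcus agalactiae, Enterococcus faecium — 1 left.
Novobiocin −: the one remaining candidate is consistent.

Streptococcus pneumoniae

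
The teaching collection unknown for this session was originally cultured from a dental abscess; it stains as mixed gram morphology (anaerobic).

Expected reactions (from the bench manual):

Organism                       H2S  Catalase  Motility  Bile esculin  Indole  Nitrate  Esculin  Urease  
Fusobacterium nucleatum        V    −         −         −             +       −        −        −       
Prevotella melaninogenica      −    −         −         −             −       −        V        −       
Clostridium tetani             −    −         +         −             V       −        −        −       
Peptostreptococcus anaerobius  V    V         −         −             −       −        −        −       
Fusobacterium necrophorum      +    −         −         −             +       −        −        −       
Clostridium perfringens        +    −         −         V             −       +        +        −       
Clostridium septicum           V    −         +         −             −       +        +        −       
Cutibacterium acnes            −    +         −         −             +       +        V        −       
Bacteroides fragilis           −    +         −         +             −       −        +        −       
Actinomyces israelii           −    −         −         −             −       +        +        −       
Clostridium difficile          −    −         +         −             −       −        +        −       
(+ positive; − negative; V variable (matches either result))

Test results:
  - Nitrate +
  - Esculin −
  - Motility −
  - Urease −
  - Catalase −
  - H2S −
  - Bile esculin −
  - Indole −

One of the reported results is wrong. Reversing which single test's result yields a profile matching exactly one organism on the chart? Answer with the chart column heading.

Esculin

As reported, no row in the chart matches all 8 reactions.
Reversing Motility → still no organism matches.
Reversing Bile esculin → still no organism matches.
Reversing Nitrate → 2 organisms match (not unique).
Reversing Catalase → still no organism matches.
Reversing Urease → still no organism matches.
Reversing Indole → still no organism matches.
Reversing H2S → still no organism matches.
Reversing Esculin (to +) → unique match: Actinomyces israelii.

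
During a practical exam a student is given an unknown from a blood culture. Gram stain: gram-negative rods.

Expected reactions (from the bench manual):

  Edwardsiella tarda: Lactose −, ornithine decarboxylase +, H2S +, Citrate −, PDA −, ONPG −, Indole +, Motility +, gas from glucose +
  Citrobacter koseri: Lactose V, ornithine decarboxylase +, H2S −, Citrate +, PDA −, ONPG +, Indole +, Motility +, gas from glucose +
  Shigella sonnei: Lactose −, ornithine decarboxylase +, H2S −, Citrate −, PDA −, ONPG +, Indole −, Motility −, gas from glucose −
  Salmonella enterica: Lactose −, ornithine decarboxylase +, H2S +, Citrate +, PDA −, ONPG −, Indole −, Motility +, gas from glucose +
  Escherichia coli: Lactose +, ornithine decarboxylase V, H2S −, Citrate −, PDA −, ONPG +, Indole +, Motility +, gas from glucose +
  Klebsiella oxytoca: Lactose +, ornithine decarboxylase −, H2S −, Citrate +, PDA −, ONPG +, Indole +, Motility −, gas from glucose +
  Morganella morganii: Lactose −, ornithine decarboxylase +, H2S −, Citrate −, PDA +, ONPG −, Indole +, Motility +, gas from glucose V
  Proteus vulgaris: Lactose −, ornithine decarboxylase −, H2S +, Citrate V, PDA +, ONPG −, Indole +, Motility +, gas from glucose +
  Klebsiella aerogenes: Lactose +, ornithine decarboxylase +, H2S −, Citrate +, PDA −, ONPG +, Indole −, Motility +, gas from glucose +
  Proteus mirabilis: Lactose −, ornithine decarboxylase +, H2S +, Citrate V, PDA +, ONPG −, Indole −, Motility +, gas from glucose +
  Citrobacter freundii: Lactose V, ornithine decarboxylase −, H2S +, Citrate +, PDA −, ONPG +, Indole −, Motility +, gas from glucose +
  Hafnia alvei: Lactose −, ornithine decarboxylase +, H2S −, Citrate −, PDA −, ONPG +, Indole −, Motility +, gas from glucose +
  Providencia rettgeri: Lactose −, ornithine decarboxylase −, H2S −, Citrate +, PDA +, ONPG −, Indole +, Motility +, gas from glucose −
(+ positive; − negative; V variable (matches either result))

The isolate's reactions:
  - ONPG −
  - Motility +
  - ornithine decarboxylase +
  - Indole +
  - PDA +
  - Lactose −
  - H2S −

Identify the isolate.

Morganella morganii

Indole +: excludes 6 organisms — 7 left.
Lactose −: excludes Escherichia coli, Klebsiella oxytoca — 5 left.
ONPG −: excludes Citrobacter koseri — 4 left.
H2S −: excludes Edwardsiella tarda, Proteus vulgaris — 2 left.
ornithine decarboxylase +: excludes Providencia rettgeri — 1 left.
Motility +: the one remaining candidate is consistent.
PDA +: the one remaining candidate is consistent.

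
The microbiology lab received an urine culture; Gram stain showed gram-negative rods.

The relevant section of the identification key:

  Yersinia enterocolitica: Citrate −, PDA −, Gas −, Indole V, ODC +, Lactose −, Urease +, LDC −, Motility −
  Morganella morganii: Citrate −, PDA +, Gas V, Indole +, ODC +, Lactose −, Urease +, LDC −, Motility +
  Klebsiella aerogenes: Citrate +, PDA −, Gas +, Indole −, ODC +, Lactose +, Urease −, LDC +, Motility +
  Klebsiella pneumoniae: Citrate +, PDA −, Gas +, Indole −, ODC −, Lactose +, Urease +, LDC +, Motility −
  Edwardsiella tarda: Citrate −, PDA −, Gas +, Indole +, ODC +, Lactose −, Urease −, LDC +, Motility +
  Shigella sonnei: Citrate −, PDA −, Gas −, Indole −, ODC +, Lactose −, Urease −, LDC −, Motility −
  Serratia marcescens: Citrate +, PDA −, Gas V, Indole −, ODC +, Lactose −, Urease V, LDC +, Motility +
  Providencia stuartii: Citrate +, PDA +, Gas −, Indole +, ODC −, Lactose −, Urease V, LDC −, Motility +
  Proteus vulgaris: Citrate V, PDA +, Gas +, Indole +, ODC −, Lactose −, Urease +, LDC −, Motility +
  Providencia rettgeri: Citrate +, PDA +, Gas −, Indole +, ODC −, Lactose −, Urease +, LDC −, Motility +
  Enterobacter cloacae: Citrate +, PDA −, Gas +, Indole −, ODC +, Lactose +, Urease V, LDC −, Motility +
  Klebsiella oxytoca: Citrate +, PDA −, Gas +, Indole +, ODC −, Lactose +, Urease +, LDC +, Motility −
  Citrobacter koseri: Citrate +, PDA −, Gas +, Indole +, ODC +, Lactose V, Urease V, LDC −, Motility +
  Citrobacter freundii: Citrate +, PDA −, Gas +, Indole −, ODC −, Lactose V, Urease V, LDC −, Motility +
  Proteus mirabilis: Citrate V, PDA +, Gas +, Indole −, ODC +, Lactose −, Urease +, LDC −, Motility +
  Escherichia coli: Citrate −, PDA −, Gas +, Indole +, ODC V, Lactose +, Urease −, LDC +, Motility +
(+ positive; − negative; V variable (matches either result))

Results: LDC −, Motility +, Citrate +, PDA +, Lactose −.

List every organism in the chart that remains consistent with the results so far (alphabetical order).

Lactose −: excludes 5 organisms — 11 left.
PDA +: excludes 6 organisms — 5 left.
Motility +: all 5 remaining candidates are consistent.
LDC −: all 5 remaining candidates are consistent.
Citrate +: excludes Morganella morganii — 4 left.

Proteus mirabilis, Proteus vulgaris, Providencia rettgeri, Providencia stuartii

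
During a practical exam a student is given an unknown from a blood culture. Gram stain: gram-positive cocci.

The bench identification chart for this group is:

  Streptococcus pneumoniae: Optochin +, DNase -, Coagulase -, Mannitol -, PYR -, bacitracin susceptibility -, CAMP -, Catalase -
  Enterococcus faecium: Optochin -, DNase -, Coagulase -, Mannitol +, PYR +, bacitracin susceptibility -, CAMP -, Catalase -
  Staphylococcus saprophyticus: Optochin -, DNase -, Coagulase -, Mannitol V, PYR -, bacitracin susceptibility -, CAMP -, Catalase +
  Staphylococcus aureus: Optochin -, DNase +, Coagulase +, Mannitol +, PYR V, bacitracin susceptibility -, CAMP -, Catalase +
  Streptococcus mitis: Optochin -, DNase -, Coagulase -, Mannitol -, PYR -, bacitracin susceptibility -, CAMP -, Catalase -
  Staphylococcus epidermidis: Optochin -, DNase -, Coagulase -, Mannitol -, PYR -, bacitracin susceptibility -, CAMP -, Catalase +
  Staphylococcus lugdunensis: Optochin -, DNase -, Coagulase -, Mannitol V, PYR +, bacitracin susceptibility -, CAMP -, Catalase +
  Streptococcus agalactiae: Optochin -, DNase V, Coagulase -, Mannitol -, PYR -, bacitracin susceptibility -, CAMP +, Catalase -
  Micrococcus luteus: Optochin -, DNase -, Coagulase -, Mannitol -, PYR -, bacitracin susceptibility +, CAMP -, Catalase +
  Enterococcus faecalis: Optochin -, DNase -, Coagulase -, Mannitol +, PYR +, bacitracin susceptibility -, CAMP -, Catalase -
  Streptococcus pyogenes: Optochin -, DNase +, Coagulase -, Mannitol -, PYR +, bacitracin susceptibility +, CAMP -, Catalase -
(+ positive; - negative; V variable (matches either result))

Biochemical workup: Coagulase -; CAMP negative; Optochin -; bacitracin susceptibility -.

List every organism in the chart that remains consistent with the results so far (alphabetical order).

Enterococcus faecalis, Enterococcus faecium, Staphylococcus epidermidis, Staphylococcus lugdunensis, Staphylococcus saprophyticus, Streptococcus mitis

bacitracin susceptibility -: excludes Micrococcus luteus, Streptococcus pyogenes — 9 left.
CAMP -: excludes Streptococcus agalactiae — 8 left.
Coagulase -: excludes Staphylococcus aureus — 7 left.
Optochin -: excludes Streptococcus pneumoniae — 6 left.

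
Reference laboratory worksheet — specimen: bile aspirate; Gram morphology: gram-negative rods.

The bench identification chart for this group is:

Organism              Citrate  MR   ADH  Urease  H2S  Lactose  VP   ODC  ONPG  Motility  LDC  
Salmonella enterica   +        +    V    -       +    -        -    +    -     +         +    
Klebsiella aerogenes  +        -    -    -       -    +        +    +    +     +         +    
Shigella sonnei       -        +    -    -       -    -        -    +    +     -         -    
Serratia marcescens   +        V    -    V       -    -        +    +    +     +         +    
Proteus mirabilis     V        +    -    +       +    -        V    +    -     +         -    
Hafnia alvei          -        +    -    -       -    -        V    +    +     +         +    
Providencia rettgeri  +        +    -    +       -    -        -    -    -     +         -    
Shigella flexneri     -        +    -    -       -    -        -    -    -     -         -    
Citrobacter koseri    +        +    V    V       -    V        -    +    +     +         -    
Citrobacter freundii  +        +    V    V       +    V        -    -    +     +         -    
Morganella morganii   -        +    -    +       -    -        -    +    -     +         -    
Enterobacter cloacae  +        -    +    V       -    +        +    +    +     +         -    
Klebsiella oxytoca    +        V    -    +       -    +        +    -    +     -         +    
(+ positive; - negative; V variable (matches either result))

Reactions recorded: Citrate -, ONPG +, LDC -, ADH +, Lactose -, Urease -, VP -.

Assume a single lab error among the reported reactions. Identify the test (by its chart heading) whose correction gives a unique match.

ADH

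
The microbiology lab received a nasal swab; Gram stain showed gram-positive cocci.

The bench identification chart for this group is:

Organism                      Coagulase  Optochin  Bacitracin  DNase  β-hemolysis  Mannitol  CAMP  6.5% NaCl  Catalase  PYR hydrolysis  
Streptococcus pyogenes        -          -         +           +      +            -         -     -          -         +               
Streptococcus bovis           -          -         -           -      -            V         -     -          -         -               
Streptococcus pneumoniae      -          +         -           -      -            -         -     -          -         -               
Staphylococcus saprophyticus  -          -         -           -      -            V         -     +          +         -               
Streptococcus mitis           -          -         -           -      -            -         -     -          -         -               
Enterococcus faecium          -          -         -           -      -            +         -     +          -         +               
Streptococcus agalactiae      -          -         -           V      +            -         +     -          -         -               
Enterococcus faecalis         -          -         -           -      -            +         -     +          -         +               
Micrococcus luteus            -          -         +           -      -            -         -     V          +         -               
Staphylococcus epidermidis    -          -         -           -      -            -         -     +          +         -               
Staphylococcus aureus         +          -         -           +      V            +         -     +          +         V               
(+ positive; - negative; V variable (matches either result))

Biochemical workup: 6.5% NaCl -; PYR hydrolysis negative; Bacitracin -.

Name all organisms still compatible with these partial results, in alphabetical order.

PYR hydrolysis -: excludes Streptococcus pyogenes, Enterococcus faecium, Enterococcus faecalis — 8 left.
6.5% NaCl -: excludes Staphylococcus saprophyticus, Staphylococcus epidermidis, Staphylococcus aureus — 5 left.
Bacitracin -: excludes Micrococcus luteus — 4 left.

Streptococcus agalactiae, Streptococcus bovis, Streptococcus mitis, Streptococcus pneumoniae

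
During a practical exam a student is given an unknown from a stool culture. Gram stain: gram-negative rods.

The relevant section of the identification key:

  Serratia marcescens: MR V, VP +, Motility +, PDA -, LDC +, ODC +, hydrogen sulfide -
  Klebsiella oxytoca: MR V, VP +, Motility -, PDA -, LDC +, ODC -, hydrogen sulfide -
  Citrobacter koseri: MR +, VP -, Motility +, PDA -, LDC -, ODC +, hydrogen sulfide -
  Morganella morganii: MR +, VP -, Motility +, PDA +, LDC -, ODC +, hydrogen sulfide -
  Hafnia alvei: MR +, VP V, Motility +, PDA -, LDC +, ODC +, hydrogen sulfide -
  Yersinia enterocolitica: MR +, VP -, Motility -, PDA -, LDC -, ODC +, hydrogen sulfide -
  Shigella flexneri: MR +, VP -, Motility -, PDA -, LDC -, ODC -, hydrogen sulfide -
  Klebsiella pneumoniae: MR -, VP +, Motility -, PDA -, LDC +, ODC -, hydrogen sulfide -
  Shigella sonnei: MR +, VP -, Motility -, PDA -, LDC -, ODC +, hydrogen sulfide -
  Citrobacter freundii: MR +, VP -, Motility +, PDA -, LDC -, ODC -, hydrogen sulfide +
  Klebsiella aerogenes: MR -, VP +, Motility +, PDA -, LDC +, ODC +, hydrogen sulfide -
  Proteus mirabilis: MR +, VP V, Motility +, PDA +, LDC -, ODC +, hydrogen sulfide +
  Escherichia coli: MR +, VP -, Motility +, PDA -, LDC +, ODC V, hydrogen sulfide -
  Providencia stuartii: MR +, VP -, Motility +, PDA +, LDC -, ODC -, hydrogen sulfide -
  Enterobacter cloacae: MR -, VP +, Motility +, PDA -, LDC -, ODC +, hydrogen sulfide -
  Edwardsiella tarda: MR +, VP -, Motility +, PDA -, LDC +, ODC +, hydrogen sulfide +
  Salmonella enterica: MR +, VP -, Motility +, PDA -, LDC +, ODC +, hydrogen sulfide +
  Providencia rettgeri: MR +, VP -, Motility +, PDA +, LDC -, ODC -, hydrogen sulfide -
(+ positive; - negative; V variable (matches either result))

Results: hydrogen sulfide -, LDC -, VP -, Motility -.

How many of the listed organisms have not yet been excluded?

3

hydrogen sulfide -: excludes Citrobacter freundii, Proteus mirabilis, Edwardsiella tarda, Salmonella enterica — 14 left.
LDC -: excludes 6 organisms — 8 left.
VP -: excludes Enterobacter cloacae — 7 left.
Motility -: excludes Citrobacter koseri, Morganella morganii, Providencia stuartii, Providencia rettgeri — 3 left.
Still consistent: Shigella flexneri, Shigella sonnei, Yersinia enterocolitica.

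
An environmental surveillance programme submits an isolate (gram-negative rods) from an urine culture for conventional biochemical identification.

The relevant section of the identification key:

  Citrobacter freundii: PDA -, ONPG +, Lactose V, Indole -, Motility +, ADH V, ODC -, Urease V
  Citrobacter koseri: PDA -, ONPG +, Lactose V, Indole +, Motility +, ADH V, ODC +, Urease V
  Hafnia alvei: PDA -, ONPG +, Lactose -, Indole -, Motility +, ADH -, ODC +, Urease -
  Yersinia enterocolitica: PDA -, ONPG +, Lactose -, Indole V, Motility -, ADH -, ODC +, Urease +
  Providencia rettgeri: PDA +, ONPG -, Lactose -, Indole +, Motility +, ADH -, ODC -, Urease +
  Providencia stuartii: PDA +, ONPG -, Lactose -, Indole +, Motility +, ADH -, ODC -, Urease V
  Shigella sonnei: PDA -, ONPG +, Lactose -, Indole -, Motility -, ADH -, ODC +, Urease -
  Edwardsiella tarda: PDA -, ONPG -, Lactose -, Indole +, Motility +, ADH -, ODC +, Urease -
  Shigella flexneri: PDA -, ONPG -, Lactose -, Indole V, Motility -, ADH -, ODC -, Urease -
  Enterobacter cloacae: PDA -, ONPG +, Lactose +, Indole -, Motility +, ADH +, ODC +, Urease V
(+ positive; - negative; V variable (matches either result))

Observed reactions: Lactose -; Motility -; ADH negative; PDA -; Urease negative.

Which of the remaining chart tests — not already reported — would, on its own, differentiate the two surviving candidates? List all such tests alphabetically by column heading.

ODC, ONPG

ADH -: excludes Enterobacter cloacae — 9 left.
Lactose -: all 9 remaining candidates are consistent.
Motility -: excludes 6 organisms — 3 left.
PDA -: all 3 remaining candidates are consistent.
Urease -: excludes Yersinia enterocolitica — 2 left.
Two candidates remain: Shigella flexneri and Shigella sonnei.
  ONPG: Shigella flexneri -, Shigella sonnei + — discriminates.
  Indole: V vs - — variable for at least one, does not separate.
  ODC: Shigella flexneri -, Shigella sonnei + — discriminates.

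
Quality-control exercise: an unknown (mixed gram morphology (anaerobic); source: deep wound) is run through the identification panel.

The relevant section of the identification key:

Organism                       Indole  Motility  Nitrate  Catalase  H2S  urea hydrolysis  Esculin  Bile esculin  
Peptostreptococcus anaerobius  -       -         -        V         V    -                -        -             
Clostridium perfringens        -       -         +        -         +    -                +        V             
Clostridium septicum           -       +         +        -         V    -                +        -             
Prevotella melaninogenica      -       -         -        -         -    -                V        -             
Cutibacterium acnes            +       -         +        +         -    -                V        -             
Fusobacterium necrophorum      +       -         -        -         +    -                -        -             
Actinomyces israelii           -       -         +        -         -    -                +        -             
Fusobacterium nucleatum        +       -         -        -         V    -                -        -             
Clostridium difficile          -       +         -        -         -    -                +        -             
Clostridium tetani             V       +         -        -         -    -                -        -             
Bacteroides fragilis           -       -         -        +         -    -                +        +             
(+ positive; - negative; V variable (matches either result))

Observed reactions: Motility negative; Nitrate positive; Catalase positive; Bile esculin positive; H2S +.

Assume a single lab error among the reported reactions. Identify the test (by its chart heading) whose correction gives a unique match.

As reported, no row in the chart matches all 5 reactions.
Reversing Catalase (to -) → unique match: Clostridium perfringens.
Reversing Bile esculin → still no organism matches.
Reversing Nitrate → still no organism matches.
Reversing Motility → still no organism matches.
Reversing H2S → still no organism matches.

Catalase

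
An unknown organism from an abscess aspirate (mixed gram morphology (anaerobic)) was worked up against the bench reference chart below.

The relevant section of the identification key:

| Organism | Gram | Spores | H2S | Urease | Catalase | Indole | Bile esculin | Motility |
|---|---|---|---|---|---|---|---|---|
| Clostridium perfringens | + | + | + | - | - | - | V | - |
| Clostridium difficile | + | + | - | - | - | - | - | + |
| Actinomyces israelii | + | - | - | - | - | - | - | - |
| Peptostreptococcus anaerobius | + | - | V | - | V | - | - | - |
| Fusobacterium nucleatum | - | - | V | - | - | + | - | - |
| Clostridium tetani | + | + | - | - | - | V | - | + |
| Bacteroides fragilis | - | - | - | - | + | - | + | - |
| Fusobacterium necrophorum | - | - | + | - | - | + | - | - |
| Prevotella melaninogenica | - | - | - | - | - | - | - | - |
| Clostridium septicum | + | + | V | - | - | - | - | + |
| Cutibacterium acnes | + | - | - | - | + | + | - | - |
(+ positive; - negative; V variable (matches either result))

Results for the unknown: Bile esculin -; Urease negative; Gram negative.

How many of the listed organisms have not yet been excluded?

3

Gram -: excludes 7 organisms — 4 left.
Bile esculin -: excludes Bacteroides fragilis — 3 left.
Urease -: all 3 remaining candidates are consistent.
Still consistent: Fusobacterium necrophorum, Fusobacterium nucleatum, Prevotella melaninogenica.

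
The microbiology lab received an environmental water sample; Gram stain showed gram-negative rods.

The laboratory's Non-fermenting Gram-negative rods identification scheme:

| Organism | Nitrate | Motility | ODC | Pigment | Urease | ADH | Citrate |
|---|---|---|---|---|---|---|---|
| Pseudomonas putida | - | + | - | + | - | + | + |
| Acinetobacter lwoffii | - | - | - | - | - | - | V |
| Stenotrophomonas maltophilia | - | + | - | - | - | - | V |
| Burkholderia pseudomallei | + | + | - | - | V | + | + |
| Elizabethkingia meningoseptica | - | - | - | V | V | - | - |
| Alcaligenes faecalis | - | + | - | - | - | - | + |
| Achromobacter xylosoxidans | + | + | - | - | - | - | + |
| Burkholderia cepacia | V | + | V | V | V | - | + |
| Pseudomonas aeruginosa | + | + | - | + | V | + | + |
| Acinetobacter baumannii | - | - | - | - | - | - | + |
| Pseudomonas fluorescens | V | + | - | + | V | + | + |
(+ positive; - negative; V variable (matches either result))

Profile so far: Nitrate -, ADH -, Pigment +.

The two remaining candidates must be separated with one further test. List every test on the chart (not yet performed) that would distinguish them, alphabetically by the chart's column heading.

Citrate, Motility

Pigment +: excludes 6 organisms — 5 left.
ADH -: excludes Pseudomonas putida, Pseudomonas aeruginosa, Pseudomonas fluorescens — 2 left.
Nitrate -: all 2 remaining candidates are consistent.
Two candidates remain: Burkholderia cepacia and Elizabethkingia meningoseptica.
  Motility: Burkholderia cepacia +, Elizabethkingia meningoseptica - — discriminates.
  ODC: V vs - — variable for at least one, does not separate.
  Urease: V vs V — variable for at least one, does not separate.
  Citrate: Burkholderia cepacia +, Elizabethkingia meningoseptica - — discriminates.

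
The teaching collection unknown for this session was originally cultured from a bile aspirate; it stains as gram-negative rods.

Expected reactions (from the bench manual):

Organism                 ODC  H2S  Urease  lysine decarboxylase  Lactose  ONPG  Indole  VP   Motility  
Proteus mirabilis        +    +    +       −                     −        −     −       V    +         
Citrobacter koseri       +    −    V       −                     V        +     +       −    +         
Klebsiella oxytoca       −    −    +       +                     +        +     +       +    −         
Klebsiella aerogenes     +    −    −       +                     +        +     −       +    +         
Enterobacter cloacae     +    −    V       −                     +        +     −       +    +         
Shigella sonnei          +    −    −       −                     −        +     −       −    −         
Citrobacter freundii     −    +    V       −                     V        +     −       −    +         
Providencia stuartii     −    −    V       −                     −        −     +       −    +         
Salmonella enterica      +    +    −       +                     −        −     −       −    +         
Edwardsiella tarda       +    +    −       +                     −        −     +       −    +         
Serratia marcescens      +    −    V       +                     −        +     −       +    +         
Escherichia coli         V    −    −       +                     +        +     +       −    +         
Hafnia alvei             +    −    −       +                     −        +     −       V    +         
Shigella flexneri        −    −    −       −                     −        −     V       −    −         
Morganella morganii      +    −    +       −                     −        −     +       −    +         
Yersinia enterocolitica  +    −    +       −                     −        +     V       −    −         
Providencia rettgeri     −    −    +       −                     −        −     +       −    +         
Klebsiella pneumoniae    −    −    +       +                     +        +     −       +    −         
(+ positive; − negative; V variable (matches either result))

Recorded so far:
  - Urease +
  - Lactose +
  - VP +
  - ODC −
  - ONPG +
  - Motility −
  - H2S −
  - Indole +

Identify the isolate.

Klebsiella oxytoca

Indole +: excludes 9 organisms — 9 left.
Urease +: excludes Edwardsiella tarda, Escherichia coli, Shigella flexneri — 6 left.
Motility −: excludes Citrobacter koseri, Providencia stuartii, Morganella morganii, Providencia rettgeri — 2 left.
ODC −: excludes Yersinia enterocolitica — 1 left.
ONPG +: the one remaining candidate is consistent.
Lactose +: the one remaining candidate is consistent.
H2S −: the one remaining candidate is consistent.
VP +: the one remaining candidate is consistent.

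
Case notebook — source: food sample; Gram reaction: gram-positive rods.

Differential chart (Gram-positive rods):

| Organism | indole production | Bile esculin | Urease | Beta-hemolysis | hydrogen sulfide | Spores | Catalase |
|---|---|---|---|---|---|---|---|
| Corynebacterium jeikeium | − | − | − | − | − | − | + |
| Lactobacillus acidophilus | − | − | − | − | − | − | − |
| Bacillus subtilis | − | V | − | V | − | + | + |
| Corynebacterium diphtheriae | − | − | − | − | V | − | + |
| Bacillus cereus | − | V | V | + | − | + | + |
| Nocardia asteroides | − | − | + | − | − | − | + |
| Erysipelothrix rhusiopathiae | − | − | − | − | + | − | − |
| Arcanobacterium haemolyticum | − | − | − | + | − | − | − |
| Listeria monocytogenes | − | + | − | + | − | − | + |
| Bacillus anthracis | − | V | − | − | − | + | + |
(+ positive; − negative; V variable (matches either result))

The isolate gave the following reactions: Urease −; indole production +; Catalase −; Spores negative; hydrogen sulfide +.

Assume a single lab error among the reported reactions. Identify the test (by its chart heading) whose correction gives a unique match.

indole production

As reported, no row in the chart matches all 5 reactions.
Reversing indole production (to −) → unique match: Erysipelothrix rhusiopathiae.
Reversing Spores → still no organism matches.
Reversing Catalase → still no organism matches.
Reversing Urease → still no organism matches.
Reversing hydrogen sulfide → still no organism matches.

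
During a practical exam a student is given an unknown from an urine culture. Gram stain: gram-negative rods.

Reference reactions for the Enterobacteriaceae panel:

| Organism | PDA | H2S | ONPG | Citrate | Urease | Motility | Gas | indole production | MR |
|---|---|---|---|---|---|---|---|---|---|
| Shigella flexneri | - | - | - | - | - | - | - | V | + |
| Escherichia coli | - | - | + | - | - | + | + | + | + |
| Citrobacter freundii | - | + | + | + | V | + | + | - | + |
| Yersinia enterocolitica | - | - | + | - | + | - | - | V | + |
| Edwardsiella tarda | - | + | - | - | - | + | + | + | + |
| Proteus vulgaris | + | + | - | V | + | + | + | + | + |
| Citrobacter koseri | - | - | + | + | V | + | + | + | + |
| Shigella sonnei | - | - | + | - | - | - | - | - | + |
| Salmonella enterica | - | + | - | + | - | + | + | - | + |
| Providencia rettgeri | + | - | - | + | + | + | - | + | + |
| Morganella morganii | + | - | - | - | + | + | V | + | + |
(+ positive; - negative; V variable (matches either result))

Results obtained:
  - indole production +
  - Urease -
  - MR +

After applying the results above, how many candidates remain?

4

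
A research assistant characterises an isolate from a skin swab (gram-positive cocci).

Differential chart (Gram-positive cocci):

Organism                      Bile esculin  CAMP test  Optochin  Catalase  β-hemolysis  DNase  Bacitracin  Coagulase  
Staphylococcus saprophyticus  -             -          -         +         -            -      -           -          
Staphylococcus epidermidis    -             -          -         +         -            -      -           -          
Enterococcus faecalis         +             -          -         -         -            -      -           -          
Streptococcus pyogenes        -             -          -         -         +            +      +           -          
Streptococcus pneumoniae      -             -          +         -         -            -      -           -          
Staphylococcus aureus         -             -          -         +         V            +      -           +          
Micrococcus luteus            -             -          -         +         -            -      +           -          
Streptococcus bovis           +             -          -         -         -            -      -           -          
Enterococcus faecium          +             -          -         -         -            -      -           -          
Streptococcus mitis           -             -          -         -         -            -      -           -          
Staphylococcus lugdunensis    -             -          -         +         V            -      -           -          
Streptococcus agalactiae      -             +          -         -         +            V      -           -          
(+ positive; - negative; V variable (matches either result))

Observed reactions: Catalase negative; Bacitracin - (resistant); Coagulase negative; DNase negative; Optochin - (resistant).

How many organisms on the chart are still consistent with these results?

5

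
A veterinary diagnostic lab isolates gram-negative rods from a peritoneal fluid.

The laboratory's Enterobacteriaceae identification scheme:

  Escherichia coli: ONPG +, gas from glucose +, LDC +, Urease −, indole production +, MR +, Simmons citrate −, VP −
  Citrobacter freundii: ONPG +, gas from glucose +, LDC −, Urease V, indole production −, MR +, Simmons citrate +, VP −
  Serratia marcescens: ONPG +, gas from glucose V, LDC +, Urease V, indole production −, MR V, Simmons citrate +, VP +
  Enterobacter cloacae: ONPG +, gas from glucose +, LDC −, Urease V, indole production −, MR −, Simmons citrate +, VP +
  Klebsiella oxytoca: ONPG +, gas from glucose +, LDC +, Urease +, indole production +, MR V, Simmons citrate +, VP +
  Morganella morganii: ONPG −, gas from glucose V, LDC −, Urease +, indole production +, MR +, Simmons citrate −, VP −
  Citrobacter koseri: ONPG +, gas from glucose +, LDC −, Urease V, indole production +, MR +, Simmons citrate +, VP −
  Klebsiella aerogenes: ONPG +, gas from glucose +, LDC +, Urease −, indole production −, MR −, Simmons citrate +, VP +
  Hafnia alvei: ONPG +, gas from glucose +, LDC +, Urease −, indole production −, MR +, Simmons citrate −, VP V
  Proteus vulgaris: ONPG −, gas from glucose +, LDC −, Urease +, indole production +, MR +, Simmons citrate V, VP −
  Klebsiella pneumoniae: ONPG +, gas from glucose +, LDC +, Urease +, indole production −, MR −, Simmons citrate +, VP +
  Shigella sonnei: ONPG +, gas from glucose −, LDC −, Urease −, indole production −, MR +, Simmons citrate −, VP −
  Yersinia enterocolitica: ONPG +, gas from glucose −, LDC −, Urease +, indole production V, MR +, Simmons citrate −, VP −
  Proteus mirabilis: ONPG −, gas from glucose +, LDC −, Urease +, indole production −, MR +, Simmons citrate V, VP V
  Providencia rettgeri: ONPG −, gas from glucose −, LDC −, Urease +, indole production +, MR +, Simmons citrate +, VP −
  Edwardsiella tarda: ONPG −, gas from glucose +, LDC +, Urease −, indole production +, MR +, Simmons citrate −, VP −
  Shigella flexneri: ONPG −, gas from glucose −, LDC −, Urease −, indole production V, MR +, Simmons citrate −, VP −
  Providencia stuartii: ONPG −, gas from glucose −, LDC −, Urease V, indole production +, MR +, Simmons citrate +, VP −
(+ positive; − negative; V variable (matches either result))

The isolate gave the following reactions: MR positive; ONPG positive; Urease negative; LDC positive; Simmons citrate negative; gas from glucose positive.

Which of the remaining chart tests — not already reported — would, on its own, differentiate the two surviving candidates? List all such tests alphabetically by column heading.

indole production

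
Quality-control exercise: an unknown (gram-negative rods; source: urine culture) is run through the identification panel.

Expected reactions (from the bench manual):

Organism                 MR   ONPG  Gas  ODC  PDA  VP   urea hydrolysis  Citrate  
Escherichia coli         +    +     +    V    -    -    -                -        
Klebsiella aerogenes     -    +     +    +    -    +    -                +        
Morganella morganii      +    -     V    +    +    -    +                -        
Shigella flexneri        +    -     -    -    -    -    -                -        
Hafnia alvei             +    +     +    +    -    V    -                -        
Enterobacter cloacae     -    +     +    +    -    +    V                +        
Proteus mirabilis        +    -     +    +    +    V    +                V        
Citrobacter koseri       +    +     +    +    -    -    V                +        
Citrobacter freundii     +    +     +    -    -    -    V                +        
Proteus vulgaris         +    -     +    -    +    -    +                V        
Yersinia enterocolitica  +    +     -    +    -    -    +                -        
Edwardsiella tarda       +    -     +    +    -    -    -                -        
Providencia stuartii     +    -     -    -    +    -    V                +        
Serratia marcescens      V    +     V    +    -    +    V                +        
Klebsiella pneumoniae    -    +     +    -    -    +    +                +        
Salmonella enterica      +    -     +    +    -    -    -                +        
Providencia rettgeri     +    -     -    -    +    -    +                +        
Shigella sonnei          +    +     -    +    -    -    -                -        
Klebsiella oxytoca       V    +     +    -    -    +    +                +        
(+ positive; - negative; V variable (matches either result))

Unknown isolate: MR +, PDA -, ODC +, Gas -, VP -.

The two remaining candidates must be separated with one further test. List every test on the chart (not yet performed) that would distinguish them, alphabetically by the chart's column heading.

VP -: excludes 5 organisms — 14 left.
Gas -: excludes 8 organisms — 6 left.
ODC +: excludes Shigella flexneri, Providencia stuartii, Providencia rettgeri — 3 left.
MR +: all 3 remaining candidates are consistent.
PDA -: excludes Morganella morganii — 2 left.
Two candidates remain: Shigella sonnei and Yersinia enterocolitica.
  ONPG: + vs + — same for both, does not separate.
  urea hydrolysis: Shigella sonnei -, Yersinia enterocolitica + — discriminates.
  Citrate: - vs - — same for both, does not separate.

urea hydrolysis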